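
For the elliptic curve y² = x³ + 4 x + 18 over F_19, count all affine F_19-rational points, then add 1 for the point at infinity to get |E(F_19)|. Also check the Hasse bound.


Affine points = {(1, 2), (1, 17), (3, 0), (5, 7), (5, 12), (6, 7), (6, 12), (7, 3), (7, 16), (8, 7), (8, 12), (9, 2), (9, 17), (11, 5), (11, 14), (13, 5), (13, 14), (14, 5), (14, 14), (16, 6), (16, 13)}; affine count = 21; |E(F_19)| = 22.

Discriminant check: Δ ∝ 4a³ + 27b² = 4·4³ + 27·18² = 4·64 + 27·324 ≡ 17 (mod 19). Nonzero ⇒ E is nonsingular.
For each x ∈ F_19, compute rhs = x³ + 4·x + 18 mod 19, then count y ∈ F_19 with y² ≡ rhs.
  x = 0: rhs = 18, matching y values: none (0 points).
  x = 1: rhs = 4, matching y values: 2, 17 (2 points).
  x = 2: rhs = 15, matching y values: none (0 points).
  x = 3: rhs = 0, matching y values: 0 (1 points).
  x = 4: rhs = 3, matching y values: none (0 points).
  x = 5: rhs = 11, matching y values: 7, 12 (2 points).
  x = 6: rhs = 11, matching y values: 7, 12 (2 points).
  x = 7: rhs = 9, matching y values: 3, 16 (2 points).
  x = 8: rhs = 11, matching y values: 7, 12 (2 points).
  x = 9: rhs = 4, matching y values: 2, 17 (2 points).
  x = 10: rhs = 13, matching y values: none (0 points).
  x = 11: rhs = 6, matching y values: 5, 14 (2 points).
  x = 12: rhs = 8, matching y values: none (0 points).
  x = 13: rhs = 6, matching y values: 5, 14 (2 points).
  x = 14: rhs = 6, matching y values: 5, 14 (2 points).
  x = 15: rhs = 14, matching y values: none (0 points).
  x = 16: rhs = 17, matching y values: 6, 13 (2 points).
  x = 17: rhs = 2, matching y values: none (0 points).
  x = 18: rhs = 13, matching y values: none (0 points).
Total affine count: 21.
Full point count |E(F_19)| = 21 + 1 = 22.
Hasse bound: |22 − (19+1)| = |2| = 2 ≤ 2√19 ≈ 8.7178 ✓.


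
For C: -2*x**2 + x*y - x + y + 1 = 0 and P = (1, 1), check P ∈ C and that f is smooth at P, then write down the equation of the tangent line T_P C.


Tangent line at P: -4*x + 2*y + 2 = 0.

Step 1: f(1, 1) = 0, so P lies on C.
Step 2: partial derivatives
  f_x(x, y) = -4*x + y - 1, f_y(x, y) = x + 1.
  f_x(P) = -4, f_y(P) = 2 (gradient nonzero, so P is smooth).
Step 3: tangent line at P: -4·(x − 1) + 2·(y − 1) = 0.
Expanding: -4*x + 2*y + 2 = 0.


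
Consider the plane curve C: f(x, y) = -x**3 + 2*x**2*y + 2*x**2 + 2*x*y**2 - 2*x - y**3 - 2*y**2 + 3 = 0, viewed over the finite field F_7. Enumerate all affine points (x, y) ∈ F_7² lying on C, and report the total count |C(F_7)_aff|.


Affine F_7-points: {(0, 1), (0, 3), (2, 3), (4, 1), (5, 2), (5, 4), (6, 3), (6, 4)}; count = 8.

For each of the 49 pairs (x, y) ∈ F_7², evaluate f(x, y) mod 7. Record the zeros.
  x = 0: [0↦3, 1↦0, 2↦1, 3↦0, 4↦5, 5↦3, 6↦2]  zeros at y ∈ {1, 3}
  x = 1: [0↦2, 1↦3, 2↦5, 3↦2, 4↦2, 5↦6, 6↦1]  zeros at y ∈ ∅
  x = 2: [0↦6, 1↦1, 2↦1, 3↦0, 4↦6, 5↦6, 6↦1]  zeros at y ∈ {3}
  x = 3: [0↦2, 1↦2, 2↦4, 3↦2, 4↦4, 5↦4, 6↦3]  zeros at y ∈ ∅
  x = 4: [0↦5, 1↦0, 2↦1, 3↦2, 4↦4, 5↦1, 6↦1]  zeros at y ∈ {1}
  x = 5: [0↦2, 1↦3, 2↦0, 3↦1, 4↦0, 5↦5, 6↦3]  zeros at y ∈ {2, 4}
  x = 6: [0↦1, 1↦5, 2↦2, 3↦0, 4↦0, 5↦3, 6↦3]  zeros at y ∈ {3, 4}
Collecting zeros: affine points = {(0, 1), (0, 3), (2, 3), (4, 1), (5, 2), (5, 4), (6, 3), (6, 4)}.
Total count |C(F_7)_aff| = 8.


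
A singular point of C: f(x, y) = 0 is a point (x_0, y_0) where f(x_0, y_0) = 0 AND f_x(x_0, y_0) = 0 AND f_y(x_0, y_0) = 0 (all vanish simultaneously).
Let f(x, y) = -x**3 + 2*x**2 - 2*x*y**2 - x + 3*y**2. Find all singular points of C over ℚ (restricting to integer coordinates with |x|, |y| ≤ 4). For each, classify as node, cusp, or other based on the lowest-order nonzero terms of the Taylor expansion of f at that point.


Singular points: {(1, 0)}; classification: node.

Compute partial derivatives:
  f_x = -3*x**2 + 4*x - 2*y**2 - 1.
  f_y = -4*x*y + 6*y.
Scan x_0 ∈ {−4, ..., 4}. For each x_0, f_y(x_0, y) is a polynomial in y; find its integer roots y ∈ {−4, ..., 4}, then test f_x and f at those candidates.
  x = -4: f_y(-4, y) = 22*y; vanishes at y ∈ {0}. (-4, 0): f_x = -65 ≠ 0.
  x = -3: f_y(-3, y) = 18*y; vanishes at y ∈ {0}. (-3, 0): f_x = -40 ≠ 0.
  x = -2: f_y(-2, y) = 14*y; vanishes at y ∈ {0}. (-2, 0): f_x = -21 ≠ 0.
  x = -1: f_y(-1, y) = 10*y; vanishes at y ∈ {0}. (-1, 0): f_x = -8 ≠ 0.
  x = 0: f_y(0, y) = 6*y; vanishes at y ∈ {0}. (0, 0): f_x = -1 ≠ 0.
  x = 1: f_y(1, y) = 2*y; vanishes at y ∈ {0}. (1, 0): f_x = 0, f = 0 — SINGULAR.
  x = 2: f_y(2, y) = -2*y; vanishes at y ∈ {0}. (2, 0): f_x = -5 ≠ 0.
  x = 3: f_y(3, y) = -6*y; vanishes at y ∈ {0}. (3, 0): f_x = -16 ≠ 0.
  x = 4: f_y(4, y) = -10*y; vanishes at y ∈ {0}. (4, 0): f_x = -33 ≠ 0.
Only singular point on the grid: (1, 0).
Classify: substitute x = 1 + u, y = 0 + v and expand: f = -u**3 - u**2 - 2*u*v**2 + v**2.
No constant or linear terms (consistent with a singular point). Quadratic part: -u**2 + v**2. Cubic part: -u**3 - 2*u*v**2.
The quadratic part v**2 - u**2 = (v − u)(v + u) splits into two distinct linear factors, so there are two distinct tangent lines y − 0 = ±(x − 1) — this is a node (ordinary double point).
Classification: node.


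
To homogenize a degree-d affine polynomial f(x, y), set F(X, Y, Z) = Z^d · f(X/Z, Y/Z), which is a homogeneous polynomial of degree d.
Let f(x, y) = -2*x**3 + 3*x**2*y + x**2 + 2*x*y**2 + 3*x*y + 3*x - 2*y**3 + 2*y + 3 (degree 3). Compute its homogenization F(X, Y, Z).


F(X, Y, Z) = -2*X**3 + 3*X**2*Y + X**2*Z + 2*X*Y**2 + 3*X*Y*Z + 3*X*Z**2 - 2*Y**3 + 2*Y*Z**2 + 3*Z**3

deg(f) = 3.
Substitute x = X/Z, y = Y/Z into f, then multiply by Z^3.
  monomial -2·x^3·y^0 ↦ -2·X^3·Y^0·Z^0.
  monomial 3·x^2·y^1 ↦ 3·X^2·Y^1·Z^0.
  monomial 1·x^2·y^0 ↦ 1·X^2·Y^0·Z^1.
  monomial 2·x^1·y^2 ↦ 2·X^1·Y^2·Z^0.
  monomial 3·x^1·y^1 ↦ 3·X^1·Y^1·Z^1.
  monomial 3·x^1·y^0 ↦ 3·X^1·Y^0·Z^2.
  monomial -2·x^0·y^3 ↦ -2·X^0·Y^3·Z^0.
  monomial 2·x^0·y^1 ↦ 2·X^0·Y^1·Z^2.
  monomial 3·x^0·y^0 ↦ 3·X^0·Y^0·Z^3.
Collecting: F(X, Y, Z) = -2*X**3 + 3*X**2*Y + X**2*Z + 2*X*Y**2 + 3*X*Y*Z + 3*X*Z**2 - 2*Y**3 + 2*Y*Z**2 + 3*Z**3.


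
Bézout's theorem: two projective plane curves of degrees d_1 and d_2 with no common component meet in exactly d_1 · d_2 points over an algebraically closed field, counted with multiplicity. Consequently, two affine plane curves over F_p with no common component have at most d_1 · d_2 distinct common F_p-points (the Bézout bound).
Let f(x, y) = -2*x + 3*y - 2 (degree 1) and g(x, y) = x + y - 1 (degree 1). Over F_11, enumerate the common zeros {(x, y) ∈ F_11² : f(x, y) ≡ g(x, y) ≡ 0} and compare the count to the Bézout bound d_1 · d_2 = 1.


Common zeros: {(9, 3)}; count = 1; Bézout bound = 1.

deg(f) = 1, deg(g) = 1, so Bézout bound = 1.
Scan x ∈ F_11. For each x, list the y ∈ F_11 with f(x, y) ≡ 0 and those with g(x, y) ≡ 0 (mod 11); the common zeros in that column are the intersection.
  x = 0: f ≡ 0 at y ∈ {8}; g ≡ 0 at y ∈ {1}; common: ∅.
  x = 1: f ≡ 0 at y ∈ {5}; g ≡ 0 at y ∈ {0}; common: ∅.
  x = 2: f ≡ 0 at y ∈ {2}; g ≡ 0 at y ∈ {10}; common: ∅.
  x = 3: f ≡ 0 at y ∈ {10}; g ≡ 0 at y ∈ {9}; common: ∅.
  x = 4: f ≡ 0 at y ∈ {7}; g ≡ 0 at y ∈ {8}; common: ∅.
  x = 5: f ≡ 0 at y ∈ {4}; g ≡ 0 at y ∈ {7}; common: ∅.
  x = 6: f ≡ 0 at y ∈ {1}; g ≡ 0 at y ∈ {6}; common: ∅.
  x = 7: f ≡ 0 at y ∈ {9}; g ≡ 0 at y ∈ {5}; common: ∅.
  x = 8: f ≡ 0 at y ∈ {6}; g ≡ 0 at y ∈ {4}; common: ∅.
  x = 9: f ≡ 0 at y ∈ {3}; g ≡ 0 at y ∈ {3}; common: {3}.
  x = 10: f ≡ 0 at y ∈ {0}; g ≡ 0 at y ∈ {2}; common: ∅.
Collecting: common zeros = {(9, 3)}, so the count is 1.
Comparison with the Bézout bound: 1 ≤ 1 = deg(f)·deg(g), as expected for curves with no common component (the bound is attained).


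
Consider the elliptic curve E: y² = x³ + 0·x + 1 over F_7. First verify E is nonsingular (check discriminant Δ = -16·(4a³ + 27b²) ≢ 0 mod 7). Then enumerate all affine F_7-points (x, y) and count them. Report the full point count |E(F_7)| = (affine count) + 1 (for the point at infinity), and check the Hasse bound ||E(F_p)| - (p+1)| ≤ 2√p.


Affine points = {(0, 1), (0, 6), (1, 3), (1, 4), (2, 3), (2, 4), (3, 0), (4, 3), (4, 4), (5, 0), (6, 0)}; affine count = 11; |E(F_7)| = 12.

Discriminant check: Δ ∝ 4a³ + 27b² = 4·0³ + 27·1² = 4·0 + 27·1 ≡ 6 (mod 7). Nonzero ⇒ E is nonsingular.
For each x ∈ F_7, compute rhs = x³ + 0·x + 1 mod 7, then count y ∈ F_7 with y² ≡ rhs.
  x = 0: rhs = 1, matching y values: 1, 6 (2 points).
  x = 1: rhs = 2, matching y values: 3, 4 (2 points).
  x = 2: rhs = 2, matching y values: 3, 4 (2 points).
  x = 3: rhs = 0, matching y values: 0 (1 points).
  x = 4: rhs = 2, matching y values: 3, 4 (2 points).
  x = 5: rhs = 0, matching y values: 0 (1 points).
  x = 6: rhs = 0, matching y values: 0 (1 points).
Total affine count: 11.
Full point count |E(F_7)| = 11 + 1 = 12.
Hasse bound: |12 − (7+1)| = |4| = 4 ≤ 2√7 ≈ 5.2915 ✓.


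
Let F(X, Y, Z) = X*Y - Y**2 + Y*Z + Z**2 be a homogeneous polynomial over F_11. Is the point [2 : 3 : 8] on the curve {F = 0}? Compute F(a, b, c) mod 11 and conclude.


F(2,3,8) ≡ 8 (mod 11); P is NOT on the curve.

Evaluate F(2, 3, 8) term-by-term (mod 11).
  X*Y ↦ 1·2·3·1 = 6
  -Y**2 ↦ -1·1·9·1 = -9
  Y*Z ↦ 1·1·3·8 = 24
  Z**2 ↦ 1·1·1·64 = 64
Sum: F(2, 3, 8) = (6) + (-9) + (24) + (64) = 85.
Reducing mod 11: 85 ≡ 8 (mod 11).
Since F(a, b, c) ≡ 8 ≠ 0 (mod 11), P does NOT lie on the curve.


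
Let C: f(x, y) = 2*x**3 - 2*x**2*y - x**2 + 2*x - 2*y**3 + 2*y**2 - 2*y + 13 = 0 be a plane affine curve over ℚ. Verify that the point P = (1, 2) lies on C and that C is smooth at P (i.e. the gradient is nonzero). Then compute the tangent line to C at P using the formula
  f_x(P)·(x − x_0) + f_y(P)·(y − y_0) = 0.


Tangent line at P: -2*x - 20*y + 42 = 0.

Step 1: f(1, 2) = 0, so P lies on C.
Step 2: partial derivatives
  f_x(x, y) = 6*x**2 - 4*x*y - 2*x + 2, f_y(x, y) = -2*x**2 - 6*y**2 + 4*y - 2.
  f_x(P) = -2, f_y(P) = -20 (gradient nonzero, so P is smooth).
Step 3: tangent line at P: -2·(x − 1) + -20·(y − 2) = 0.
Expanding: -2*x - 20*y + 42 = 0.


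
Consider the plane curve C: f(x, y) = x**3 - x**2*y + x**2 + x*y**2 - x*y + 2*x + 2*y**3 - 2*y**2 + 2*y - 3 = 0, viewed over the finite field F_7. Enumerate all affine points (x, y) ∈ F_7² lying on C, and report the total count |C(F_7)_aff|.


Affine F_7-points: {(2, 2), (5, 3), (6, 3)}; count = 3.

For each of the 49 pairs (x, y) ∈ F_7², evaluate f(x, y) mod 7. Record the zeros.
  x = 0: [0↦4, 1↦6, 2↦2, 3↦4, 4↦3, 5↦4, 6↦5]  zeros at y ∈ ∅
  x = 1: [0↦1, 1↦2, 2↦6, 3↦4, 4↦1, 5↦2, 6↦5]  zeros at y ∈ ∅
  x = 2: [0↦6, 1↦4, 2↦0, 3↦6, 4↦6, 5↦5, 6↦1]  zeros at y ∈ {2}
  x = 3: [0↦4, 1↦4, 2↦4, 3↦2, 4↦3, 5↦5, 6↦6]  zeros at y ∈ ∅
  x = 4: [0↦1, 1↦1, 2↦3, 3↦5, 4↦5, 5↦1, 6↦5]  zeros at y ∈ ∅
  x = 5: [0↦3, 1↦1, 2↦3, 3↦0, 4↦4, 5↦6, 6↦4]  zeros at y ∈ {3}
  x = 6: [0↦2, 1↦3, 2↦3, 3↦0, 4↦6, 5↦5, 6↦2]  zeros at y ∈ {3}
Collecting zeros: affine points = {(2, 2), (5, 3), (6, 3)}.
Total count |C(F_7)_aff| = 3.


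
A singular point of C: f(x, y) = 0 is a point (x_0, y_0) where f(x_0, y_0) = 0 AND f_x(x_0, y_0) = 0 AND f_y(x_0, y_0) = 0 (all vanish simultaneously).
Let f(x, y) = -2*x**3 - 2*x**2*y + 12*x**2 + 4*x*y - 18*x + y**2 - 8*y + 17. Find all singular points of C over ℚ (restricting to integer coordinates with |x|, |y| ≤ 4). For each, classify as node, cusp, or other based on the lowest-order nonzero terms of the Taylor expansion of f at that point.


Singular points: {(1, 3)}; classification: cusp.

Compute partial derivatives:
  f_x = -6*x**2 - 4*x*y + 24*x + 4*y - 18.
  f_y = -2*x**2 + 4*x + 2*y - 8.
Scan x_0 ∈ {−4, ..., 4}. For each x_0, f_y(x_0, y) is a polynomial in y; find its integer roots y ∈ {−4, ..., 4}, then test f_x and f at those candidates.
  x = -4: f_y(-4, y) = 2*y - 56; no integer root y with |y| ≤ 4.
  x = -3: f_y(-3, y) = 2*y - 38; no integer root y with |y| ≤ 4.
  x = -2: f_y(-2, y) = 2*y - 24; no integer root y with |y| ≤ 4.
  x = -1: f_y(-1, y) = 2*y - 14; no integer root y with |y| ≤ 4.
  x = 0: f_y(0, y) = 2*y - 8; vanishes at y ∈ {4}. (0, 4): f_x = -2 ≠ 0.
  x = 1: f_y(1, y) = 2*y - 6; vanishes at y ∈ {3}. (1, 3): f_x = 0, f = 0 — SINGULAR.
  x = 2: f_y(2, y) = 2*y - 8; vanishes at y ∈ {4}. (2, 4): f_x = -10 ≠ 0.
  x = 3: f_y(3, y) = 2*y - 14; no integer root y with |y| ≤ 4.
  x = 4: f_y(4, y) = 2*y - 24; no integer root y with |y| ≤ 4.
Only singular point on the grid: (1, 3).
Classify: substitute x = 1 + u, y = 3 + v and expand: f = -2*u**3 - 2*u**2*v + v**2.
No constant or linear terms (consistent with a singular point). Quadratic part: v**2. Cubic part: -2*u**3 - 2*u**2*v.
The quadratic part v**2 is a perfect square, so there is a single (double) tangent line v = 0, i.e. y = 3. Restricting the cubic part to that line (v = 0) leaves -2*u**3 ≠ 0, so f is not divisible by v and the branch is v² ≈ 2*u**3 to lowest order — this is a cusp.
Classification: cusp.


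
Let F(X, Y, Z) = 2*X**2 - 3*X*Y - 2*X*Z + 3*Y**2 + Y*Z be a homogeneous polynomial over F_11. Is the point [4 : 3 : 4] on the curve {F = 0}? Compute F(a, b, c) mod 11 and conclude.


F(4,3,4) ≡ 3 (mod 11); P is NOT on the curve.

Evaluate F(4, 3, 4) term-by-term (mod 11).
  2*X**2 ↦ 2·16·1·1 = 32
  -3*X*Y ↦ -3·4·3·1 = -36
  -2*X*Z ↦ -2·4·1·4 = -32
  3*Y**2 ↦ 3·1·9·1 = 27
  Y*Z ↦ 1·1·3·4 = 12
Sum: F(4, 3, 4) = (32) + (-36) + (-32) + (27) + (12) = 3.
Reducing mod 11: 3 ≡ 3 (mod 11).
Since F(a, b, c) ≡ 3 ≠ 0 (mod 11), P does NOT lie on the curve.


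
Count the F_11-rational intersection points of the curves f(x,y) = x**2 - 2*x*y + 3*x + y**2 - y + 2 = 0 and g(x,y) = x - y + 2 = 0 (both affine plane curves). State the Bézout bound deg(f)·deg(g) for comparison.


Common zeros: {(9, 0)}; count = 1; Bézout bound = 2.

deg(f) = 2, deg(g) = 1, so Bézout bound = 2.
Scan x ∈ F_11. For each x, list the y ∈ F_11 with f(x, y) ≡ 0 and those with g(x, y) ≡ 0 (mod 11); the common zeros in that column are the intersection.
  x = 0: f ≡ 0 at y ∈ {5, 7}; g ≡ 0 at y ∈ {2}; common: ∅.
  x = 1: f ≡ 0 at y ∈ ∅; g ≡ 0 at y ∈ {3}; common: ∅.
  x = 2: f ≡ 0 at y ∈ ∅; g ≡ 0 at y ∈ {4}; common: ∅.
  x = 3: f ≡ 0 at y ∈ ∅; g ≡ 0 at y ∈ {5}; common: ∅.
  x = 4: f ≡ 0 at y ∈ {1, 8}; g ≡ 0 at y ∈ {6}; common: ∅.
  x = 5: f ≡ 0 at y ∈ ∅; g ≡ 0 at y ∈ {7}; common: ∅.
  x = 6: f ≡ 0 at y ∈ {1}; g ≡ 0 at y ∈ {8}; common: ∅.
  x = 7: f ≡ 0 at y ∈ {5, 10}; g ≡ 0 at y ∈ {9}; common: ∅.
  x = 8: f ≡ 0 at y ∈ ∅; g ≡ 0 at y ∈ {10}; common: ∅.
  x = 9: f ≡ 0 at y ∈ {0, 8}; g ≡ 0 at y ∈ {0}; common: {0}.
  x = 10: f ≡ 0 at y ∈ {0, 10}; g ≡ 0 at y ∈ {1}; common: ∅.
Collecting: common zeros = {(9, 0)}, so the count is 1.
Comparison with the Bézout bound: 1 ≤ 2 = deg(f)·deg(g), as expected for curves with no common component (the affine F_11-count falls short of the bound because intersections may lie at infinity, over extension fields, or carry multiplicity).


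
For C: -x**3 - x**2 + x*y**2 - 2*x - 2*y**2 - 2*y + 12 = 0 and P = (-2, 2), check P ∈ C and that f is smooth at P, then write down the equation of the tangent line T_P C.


Tangent line at P: -6*x - 18*y + 24 = 0.

Step 1: f(-2, 2) = 0, so P lies on C.
Step 2: partial derivatives
  f_x(x, y) = -3*x**2 - 2*x + y**2 - 2, f_y(x, y) = 2*x*y - 4*y - 2.
  f_x(P) = -6, f_y(P) = -18 (gradient nonzero, so P is smooth).
Step 3: tangent line at P: -6·(x − -2) + -18·(y − 2) = 0.
Expanding: -6*x - 18*y + 24 = 0.


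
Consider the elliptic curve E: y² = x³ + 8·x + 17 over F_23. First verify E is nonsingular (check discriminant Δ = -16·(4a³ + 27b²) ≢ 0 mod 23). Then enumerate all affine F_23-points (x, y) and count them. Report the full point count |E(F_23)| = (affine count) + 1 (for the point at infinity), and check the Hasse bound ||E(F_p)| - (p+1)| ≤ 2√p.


Affine points = {(1, 7), (1, 16), (2, 8), (2, 15), (7, 5), (7, 18), (8, 8), (8, 15), (9, 6), (9, 17), (10, 4), (10, 19), (12, 1), (12, 22), (13, 8), (13, 15), (15, 4), (15, 19), (16, 3), (16, 20), (17, 11), (17, 12), (18, 6), (18, 17), (19, 6), (19, 17), (20, 9), (20, 14), (21, 4), (21, 19), (22, 10), (22, 13)}; affine count = 32; |E(F_23)| = 33.

Discriminant check: Δ ∝ 4a³ + 27b² = 4·8³ + 27·17² = 4·512 + 27·289 ≡ 7 (mod 23). Nonzero ⇒ E is nonsingular.
For each x ∈ F_23, compute rhs = x³ + 8·x + 17 mod 23, then count y ∈ F_23 with y² ≡ rhs.
  x = 0: rhs = 17, matching y values: none (0 points).
  x = 1: rhs = 3, matching y values: 7, 16 (2 points).
  x = 2: rhs = 18, matching y values: 8, 15 (2 points).
  x = 3: rhs = 22, matching y values: none (0 points).
  x = 4: rhs = 21, matching y values: none (0 points).
  x = 5: rhs = 21, matching y values: none (0 points).
  x = 6: rhs = 5, matching y values: none (0 points).
  x = 7: rhs = 2, matching y values: 5, 18 (2 points).
  x = 8: rhs = 18, matching y values: 8, 15 (2 points).
  x = 9: rhs = 13, matching y values: 6, 17 (2 points).
  x = 10: rhs = 16, matching y values: 4, 19 (2 points).
  x = 11: rhs = 10, matching y values: none (0 points).
  x = 12: rhs = 1, matching y values: 1, 22 (2 points).
  x = 13: rhs = 18, matching y values: 8, 15 (2 points).
  x = 14: rhs = 21, matching y values: none (0 points).
  x = 15: rhs = 16, matching y values: 4, 19 (2 points).
  x = 16: rhs = 9, matching y values: 3, 20 (2 points).
  x = 17: rhs = 6, matching y values: 11, 12 (2 points).
  x = 18: rhs = 13, matching y values: 6, 17 (2 points).
  x = 19: rhs = 13, matching y values: 6, 17 (2 points).
  x = 20: rhs = 12, matching y values: 9, 14 (2 points).
  x = 21: rhs = 16, matching y values: 4, 19 (2 points).
  x = 22: rhs = 8, matching y values: 10, 13 (2 points).
Total affine count: 32.
Full point count |E(F_23)| = 32 + 1 = 33.
Hasse bound: |33 − (23+1)| = |9| = 9 ≤ 2√23 ≈ 9.5917 ✓.


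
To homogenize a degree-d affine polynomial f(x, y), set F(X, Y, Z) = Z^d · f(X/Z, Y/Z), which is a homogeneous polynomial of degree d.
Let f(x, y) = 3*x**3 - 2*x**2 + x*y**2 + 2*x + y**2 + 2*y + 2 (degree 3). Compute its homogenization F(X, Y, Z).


F(X, Y, Z) = 3*X**3 - 2*X**2*Z + X*Y**2 + 2*X*Z**2 + Y**2*Z + 2*Y*Z**2 + 2*Z**3

deg(f) = 3.
Substitute x = X/Z, y = Y/Z into f, then multiply by Z^3.
  monomial 3·x^3·y^0 ↦ 3·X^3·Y^0·Z^0.
  monomial -2·x^2·y^0 ↦ -2·X^2·Y^0·Z^1.
  monomial 1·x^1·y^2 ↦ 1·X^1·Y^2·Z^0.
  monomial 2·x^1·y^0 ↦ 2·X^1·Y^0·Z^2.
  monomial 1·x^0·y^2 ↦ 1·X^0·Y^2·Z^1.
  monomial 2·x^0·y^1 ↦ 2·X^0·Y^1·Z^2.
  monomial 2·x^0·y^0 ↦ 2·X^0·Y^0·Z^3.
Collecting: F(X, Y, Z) = 3*X**3 - 2*X**2*Z + X*Y**2 + 2*X*Z**2 + Y**2*Z + 2*Y*Z**2 + 2*Z**3.


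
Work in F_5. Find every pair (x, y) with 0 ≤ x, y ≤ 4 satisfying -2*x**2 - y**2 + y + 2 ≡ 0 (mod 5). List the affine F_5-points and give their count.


Affine F_5-points: {(0, 2), (0, 4), (1, 0), (1, 1), (4, 0), (4, 1)}; count = 6.

For each of the 25 pairs (x, y) ∈ F_5², evaluate f(x, y) mod 5. Record the zeros.
  x = 0: [0↦2, 1↦2, 2↦0, 3↦1, 4↦0]  zeros at y ∈ {2, 4}
  x = 1: [0↦0, 1↦0, 2↦3, 3↦4, 4↦3]  zeros at y ∈ {0, 1}
  x = 2: [0↦4, 1↦4, 2↦2, 3↦3, 4↦2]  zeros at y ∈ ∅
  x = 3: [0↦4, 1↦4, 2↦2, 3↦3, 4↦2]  zeros at y ∈ ∅
  x = 4: [0↦0, 1↦0, 2↦3, 3↦4, 4↦3]  zeros at y ∈ {0, 1}
Collecting zeros: affine points = {(0, 2), (0, 4), (1, 0), (1, 1), (4, 0), (4, 1)}.
Total count |C(F_5)_aff| = 6.


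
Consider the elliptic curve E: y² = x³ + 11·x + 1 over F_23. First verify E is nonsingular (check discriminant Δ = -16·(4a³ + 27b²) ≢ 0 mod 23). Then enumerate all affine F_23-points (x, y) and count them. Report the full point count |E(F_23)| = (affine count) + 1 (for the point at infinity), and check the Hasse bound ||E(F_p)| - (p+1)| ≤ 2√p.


Affine points = {(0, 1), (0, 22), (1, 6), (1, 17), (2, 10), (2, 13), (8, 7), (8, 16), (9, 1), (9, 22), (11, 2), (11, 21), (13, 8), (13, 15), (14, 1), (14, 22), (16, 8), (16, 15), (17, 8), (17, 15), (19, 10), (19, 13), (22, 9), (22, 14)}; affine count = 24; |E(F_23)| = 25.

Discriminant check: Δ ∝ 4a³ + 27b² = 4·11³ + 27·1² = 4·1331 + 27·1 ≡ 15 (mod 23). Nonzero ⇒ E is nonsingular.
For each x ∈ F_23, compute rhs = x³ + 11·x + 1 mod 23, then count y ∈ F_23 with y² ≡ rhs.
  x = 0: rhs = 1, matching y values: 1, 22 (2 points).
  x = 1: rhs = 13, matching y values: 6, 17 (2 points).
  x = 2: rhs = 8, matching y values: 10, 13 (2 points).
  x = 3: rhs = 15, matching y values: none (0 points).
  x = 4: rhs = 17, matching y values: none (0 points).
  x = 5: rhs = 20, matching y values: none (0 points).
  x = 6: rhs = 7, matching y values: none (0 points).
  x = 7: rhs = 7, matching y values: none (0 points).
  x = 8: rhs = 3, matching y values: 7, 16 (2 points).
  x = 9: rhs = 1, matching y values: 1, 22 (2 points).
  x = 10: rhs = 7, matching y values: none (0 points).
  x = 11: rhs = 4, matching y values: 2, 21 (2 points).
  x = 12: rhs = 21, matching y values: none (0 points).
  x = 13: rhs = 18, matching y values: 8, 15 (2 points).
  x = 14: rhs = 1, matching y values: 1, 22 (2 points).
  x = 15: rhs = 22, matching y values: none (0 points).
  x = 16: rhs = 18, matching y values: 8, 15 (2 points).
  x = 17: rhs = 18, matching y values: 8, 15 (2 points).
  x = 18: rhs = 5, matching y values: none (0 points).
  x = 19: rhs = 8, matching y values: 10, 13 (2 points).
  x = 20: rhs = 10, matching y values: none (0 points).
  x = 21: rhs = 17, matching y values: none (0 points).
  x = 22: rhs = 12, matching y values: 9, 14 (2 points).
Total affine count: 24.
Full point count |E(F_23)| = 24 + 1 = 25.
Hasse bound: |25 − (23+1)| = |1| = 1 ≤ 2√23 ≈ 9.5917 ✓.


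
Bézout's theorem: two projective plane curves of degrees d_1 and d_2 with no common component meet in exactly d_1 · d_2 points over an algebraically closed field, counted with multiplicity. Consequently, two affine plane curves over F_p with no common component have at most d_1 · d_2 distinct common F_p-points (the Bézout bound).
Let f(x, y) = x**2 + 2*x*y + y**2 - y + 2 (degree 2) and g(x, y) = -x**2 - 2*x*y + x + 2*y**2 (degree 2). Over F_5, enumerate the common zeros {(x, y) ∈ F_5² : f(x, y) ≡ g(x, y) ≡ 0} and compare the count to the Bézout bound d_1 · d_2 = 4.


Common zeros: {(1, 1), (3, 2)}; count = 2; Bézout bound = 4.

deg(f) = 2, deg(g) = 2, so Bézout bound = 4.
Scan x ∈ F_5. For each x, list the y ∈ F_5 with f(x, y) ≡ 0 and those with g(x, y) ≡ 0 (mod 5); the common zeros in that column are the intersection.
  x = 0: f ≡ 0 at y ∈ ∅; g ≡ 0 at y ∈ {0}; common: ∅.
  x = 1: f ≡ 0 at y ∈ {1, 3}; g ≡ 0 at y ∈ {0, 1}; common: {1}.
  x = 2: f ≡ 0 at y ∈ {1}; g ≡ 0 at y ∈ ∅; common: ∅.
  x = 3: f ≡ 0 at y ∈ {2, 3}; g ≡ 0 at y ∈ {1, 2}; common: {2}.
  x = 4: f ≡ 0 at y ∈ ∅; g ≡ 0 at y ∈ {2}; common: ∅.
Collecting: common zeros = {(1, 1), (3, 2)}, so the count is 2.
Comparison with the Bézout bound: 2 ≤ 4 = deg(f)·deg(g), as expected for curves with no common component (the affine F_5-count falls short of the bound because intersections may lie at infinity, over extension fields, or carry multiplicity).


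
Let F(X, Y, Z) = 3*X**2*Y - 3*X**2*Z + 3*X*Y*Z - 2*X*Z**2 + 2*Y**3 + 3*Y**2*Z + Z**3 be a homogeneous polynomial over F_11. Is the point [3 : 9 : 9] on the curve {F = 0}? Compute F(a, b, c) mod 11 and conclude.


F(3,9,9) ≡ 8 (mod 11); P is NOT on the curve.

Evaluate F(3, 9, 9) term-by-term (mod 11).
  3*X**2*Y ↦ 3·9·9·1 = 243
  -3*X**2*Z ↦ -3·9·1·9 = -243
  3*X*Y*Z ↦ 3·3·9·9 = 729
  -2*X*Z**2 ↦ -2·3·1·81 = -486
  2*Y**3 ↦ 2·1·729·1 = 1458
  3*Y**2*Z ↦ 3·1·81·9 = 2187
  Z**3 ↦ 1·1·1·729 = 729
Sum: F(3, 9, 9) = (243) + (-243) + (729) + (-486) + (1458) + (2187) + (729) = 4617.
Reducing mod 11: 4617 ≡ 8 (mod 11).
Since F(a, b, c) ≡ 8 ≠ 0 (mod 11), P does NOT lie on the curve.


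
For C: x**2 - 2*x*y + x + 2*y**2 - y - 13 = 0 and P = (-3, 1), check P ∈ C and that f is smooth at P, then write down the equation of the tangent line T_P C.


Tangent line at P: -7*x + 9*y - 30 = 0.

Step 1: f(-3, 1) = 0, so P lies on C.
Step 2: partial derivatives
  f_x(x, y) = 2*x - 2*y + 1, f_y(x, y) = -2*x + 4*y - 1.
  f_x(P) = -7, f_y(P) = 9 (gradient nonzero, so P is smooth).
Step 3: tangent line at P: -7·(x − -3) + 9·(y − 1) = 0.
Expanding: -7*x + 9*y - 30 = 0.


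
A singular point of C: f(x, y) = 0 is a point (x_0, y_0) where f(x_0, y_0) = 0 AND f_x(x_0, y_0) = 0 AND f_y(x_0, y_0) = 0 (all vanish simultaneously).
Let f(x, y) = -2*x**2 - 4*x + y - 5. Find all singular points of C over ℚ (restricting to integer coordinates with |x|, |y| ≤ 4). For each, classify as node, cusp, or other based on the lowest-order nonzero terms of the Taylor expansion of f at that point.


No singular points in the scanned grid; C is smooth there.

Compute partial derivatives:
  f_x = -4*x - 4.
  f_y = 1.
f_y = 1 is a nonzero constant, so f_y never vanishes: no point (x, y) can satisfy f = f_x = f_y = 0. In particular no (x, y) ∈ {−4, ..., 4}² is singular; the curve is smooth.


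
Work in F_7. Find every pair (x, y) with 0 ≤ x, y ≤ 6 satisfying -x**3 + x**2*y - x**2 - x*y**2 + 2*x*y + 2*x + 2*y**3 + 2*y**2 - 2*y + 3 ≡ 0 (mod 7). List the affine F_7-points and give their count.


Affine F_7-points: {(1, 1), (2, 4), (5, 1), (5, 5), (5, 6)}; count = 5.

For each of the 49 pairs (x, y) ∈ F_7², evaluate f(x, y) mod 7. Record the zeros.
  x = 0: [0↦3, 1↦5, 2↦2, 3↦6, 4↦1, 5↦6, 6↦5]  zeros at y ∈ ∅
  x = 1: [0↦3, 1↦0, 2↦4, 3↦6, 4↦4, 5↦3, 6↦1]  zeros at y ∈ {1}
  x = 2: [0↦2, 1↦3, 2↦2, 3↦4, 4↦0, 5↦2, 6↦1]  zeros at y ∈ {4}
  x = 3: [0↦1, 1↦1, 2↦4, 3↦1, 4↦4, 5↦4, 6↦6]  zeros at y ∈ ∅
  x = 4: [0↦1, 1↦2, 2↦4, 3↦5, 4↦3, 5↦3, 6↦3]  zeros at y ∈ ∅
  x = 5: [0↦3, 1↦0, 2↦3, 3↦3, 4↦5, 5↦0, 6↦0]  zeros at y ∈ {1, 5, 6}
  x = 6: [0↦1, 1↦3, 2↦2, 3↦3, 4↦4, 5↦3, 6↦5]  zeros at y ∈ ∅
Collecting zeros: affine points = {(1, 1), (2, 4), (5, 1), (5, 5), (5, 6)}.
Total count |C(F_7)_aff| = 5.


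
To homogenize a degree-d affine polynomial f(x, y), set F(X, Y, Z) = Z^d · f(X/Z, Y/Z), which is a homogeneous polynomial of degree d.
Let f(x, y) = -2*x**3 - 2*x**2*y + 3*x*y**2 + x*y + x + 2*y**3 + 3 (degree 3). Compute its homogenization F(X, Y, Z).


F(X, Y, Z) = -2*X**3 - 2*X**2*Y + 3*X*Y**2 + X*Y*Z + X*Z**2 + 2*Y**3 + 3*Z**3

deg(f) = 3.
Substitute x = X/Z, y = Y/Z into f, then multiply by Z^3.
  monomial -2·x^3·y^0 ↦ -2·X^3·Y^0·Z^0.
  monomial -2·x^2·y^1 ↦ -2·X^2·Y^1·Z^0.
  monomial 3·x^1·y^2 ↦ 3·X^1·Y^2·Z^0.
  monomial 1·x^1·y^1 ↦ 1·X^1·Y^1·Z^1.
  monomial 1·x^1·y^0 ↦ 1·X^1·Y^0·Z^2.
  monomial 2·x^0·y^3 ↦ 2·X^0·Y^3·Z^0.
  monomial 3·x^0·y^0 ↦ 3·X^0·Y^0·Z^3.
Collecting: F(X, Y, Z) = -2*X**3 - 2*X**2*Y + 3*X*Y**2 + X*Y*Z + X*Z**2 + 2*Y**3 + 3*Z**3.


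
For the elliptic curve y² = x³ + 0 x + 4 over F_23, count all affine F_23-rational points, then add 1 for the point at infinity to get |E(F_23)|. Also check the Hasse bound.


Affine points = {(0, 2), (0, 21), (2, 9), (2, 14), (3, 10), (3, 13), (6, 6), (6, 17), (7, 5), (7, 18), (11, 1), (11, 22), (13, 4), (13, 19), (16, 11), (16, 12), (17, 8), (17, 15), (19, 3), (19, 20), (20, 0), (22, 7), (22, 16)}; affine count = 23; |E(F_23)| = 24.

Discriminant check: Δ ∝ 4a³ + 27b² = 4·0³ + 27·4² = 4·0 + 27·16 ≡ 18 (mod 23). Nonzero ⇒ E is nonsingular.
For each x ∈ F_23, compute rhs = x³ + 0·x + 4 mod 23, then count y ∈ F_23 with y² ≡ rhs.
  x = 0: rhs = 4, matching y values: 2, 21 (2 points).
  x = 1: rhs = 5, matching y values: none (0 points).
  x = 2: rhs = 12, matching y values: 9, 14 (2 points).
  x = 3: rhs = 8, matching y values: 10, 13 (2 points).
  x = 4: rhs = 22, matching y values: none (0 points).
  x = 5: rhs = 14, matching y values: none (0 points).
  x = 6: rhs = 13, matching y values: 6, 17 (2 points).
  x = 7: rhs = 2, matching y values: 5, 18 (2 points).
  x = 8: rhs = 10, matching y values: none (0 points).
  x = 9: rhs = 20, matching y values: none (0 points).
  x = 10: rhs = 15, matching y values: none (0 points).
  x = 11: rhs = 1, matching y values: 1, 22 (2 points).
  x = 12: rhs = 7, matching y values: none (0 points).
  x = 13: rhs = 16, matching y values: 4, 19 (2 points).
  x = 14: rhs = 11, matching y values: none (0 points).
  x = 15: rhs = 21, matching y values: none (0 points).
  x = 16: rhs = 6, matching y values: 11, 12 (2 points).
  x = 17: rhs = 18, matching y values: 8, 15 (2 points).
  x = 18: rhs = 17, matching y values: none (0 points).
  x = 19: rhs = 9, matching y values: 3, 20 (2 points).
  x = 20: rhs = 0, matching y values: 0 (1 points).
  x = 21: rhs = 19, matching y values: none (0 points).
  x = 22: rhs = 3, matching y values: 7, 16 (2 points).
Total affine count: 23.
Full point count |E(F_23)| = 23 + 1 = 24.
Hasse bound: |24 − (23+1)| = |0| = 0 ≤ 2√23 ≈ 9.5917 ✓.


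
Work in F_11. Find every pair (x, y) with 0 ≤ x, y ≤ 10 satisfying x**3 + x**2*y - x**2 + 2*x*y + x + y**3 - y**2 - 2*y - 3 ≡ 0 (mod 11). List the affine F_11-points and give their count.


Affine F_11-points: {(0, 6), (0, 8), (0, 9), (5, 7), (5, 8), (10, 8)}; count = 6.

For each of the 121 pairs (x, y) ∈ F_11², evaluate f(x, y) mod 11. Record the zeros.
  x = 0: [0↦8, 1↦6, 2↦8, 3↦9, 4↦4, 5↦10, 6↦0, 7↦2, 8↦0, 9↦0, 10↦8]  zeros at y ∈ {6, 8, 9}
  x = 1: [0↦9, 1↦10, 2↦4, 3↦8, 4↦6, 5↦4, 6↦8, 7↦2, 8↦3, 9↦6, 10↦6]  zeros at y ∈ ∅
  x = 2: [0↦3, 1↦9, 2↦8, 3↦6, 4↦9, 5↦1, 6↦10, 7↦9, 8↦4, 9↦1, 10↦6]  zeros at y ∈ ∅
  x = 3: [0↦7, 1↦9, 2↦4, 3↦9, 4↦8, 5↦7, 6↦1, 7↦7, 8↦9, 9↦2, 10↦3]  zeros at y ∈ ∅
  x = 4: [0↦5, 1↦5, 2↦9, 3↦1, 4↦9, 5↦6, 6↦9, 7↦2, 8↦2, 9↦4, 10↦3]  zeros at y ∈ ∅
  x = 5: [0↦3, 1↦3, 2↦7, 3↦10, 4↦7, 5↦4, 6↦7, 7↦0, 8↦0, 9↦2, 10↦1]  zeros at y ∈ {7, 8}
  x = 6: [0↦7, 1↦9, 2↦4, 3↦9, 4↦8, 5↦7, 6↦1, 7↦7, 8↦9, 9↦2, 10↦3]  zeros at y ∈ ∅
  x = 7: [0↦1, 1↦7, 2↦6, 3↦4, 4↦7, 5↦10, 6↦8, 7↦7, 8↦2, 9↦10, 10↦4]  zeros at y ∈ ∅
  x = 8: [0↦2, 1↦3, 2↦8, 3↦1, 4↦10, 5↦8, 6↦1, 7↦6, 8↦7, 9↦10, 10↦10]  zeros at y ∈ ∅
  x = 9: [0↦5, 1↦3, 2↦5, 3↦6, 4↦1, 5↦7, 6↦8, 7↦10, 8↦8, 9↦8, 10↦5]  zeros at y ∈ ∅
  x = 10: [0↦5, 1↦2, 2↦3, 3↦3, 4↦8, 5↦2, 6↦2, 7↦3, 8↦0, 9↦10, 10↦6]  zeros at y ∈ {8}
Collecting zeros: affine points = {(0, 6), (0, 8), (0, 9), (5, 7), (5, 8), (10, 8)}.
Total count |C(F_11)_aff| = 6.


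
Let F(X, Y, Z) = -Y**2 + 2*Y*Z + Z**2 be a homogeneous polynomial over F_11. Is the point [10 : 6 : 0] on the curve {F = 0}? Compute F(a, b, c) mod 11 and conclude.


F(10,6,0) ≡ 8 (mod 11); P is NOT on the curve.

Evaluate F(10, 6, 0) term-by-term (mod 11).
  -Y**2 ↦ -1·1·36·1 = -36
  2*Y*Z ↦ 2·1·6·0 = 0
  Z**2 ↦ 1·1·1·0 = 0
Sum: F(10, 6, 0) = (-36) + (0) + (0) = -36.
Reducing mod 11: -36 ≡ 8 (mod 11).
Since F(a, b, c) ≡ 8 ≠ 0 (mod 11), P does NOT lie on the curve.


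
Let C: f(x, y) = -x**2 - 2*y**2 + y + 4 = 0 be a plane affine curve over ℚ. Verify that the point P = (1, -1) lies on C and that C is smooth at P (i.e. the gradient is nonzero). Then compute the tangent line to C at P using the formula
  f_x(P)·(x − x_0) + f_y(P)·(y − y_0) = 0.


Tangent line at P: -2*x + 5*y + 7 = 0.

Step 1: f(1, -1) = 0, so P lies on C.
Step 2: partial derivatives
  f_x(x, y) = -2*x, f_y(x, y) = 1 - 4*y.
  f_x(P) = -2, f_y(P) = 5 (gradient nonzero, so P is smooth).
Step 3: tangent line at P: -2·(x − 1) + 5·(y − -1) = 0.
Expanding: -2*x + 5*y + 7 = 0.


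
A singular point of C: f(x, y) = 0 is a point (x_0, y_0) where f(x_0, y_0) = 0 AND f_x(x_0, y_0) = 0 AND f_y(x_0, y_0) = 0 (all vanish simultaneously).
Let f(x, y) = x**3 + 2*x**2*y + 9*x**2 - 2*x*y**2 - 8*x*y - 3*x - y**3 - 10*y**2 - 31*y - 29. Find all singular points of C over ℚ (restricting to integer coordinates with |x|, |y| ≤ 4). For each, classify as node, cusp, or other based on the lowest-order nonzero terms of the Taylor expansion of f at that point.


Singular points: {(-1, -3)}; classification: cusp.

Compute partial derivatives:
  f_x = 3*x**2 + 4*x*y + 18*x - 2*y**2 - 8*y - 3.
  f_y = 2*x**2 - 4*x*y - 8*x - 3*y**2 - 20*y - 31.
Scan x_0 ∈ {−4, ..., 4}. For each x_0, f_y(x_0, y) is a polynomial in y; find its integer roots y ∈ {−4, ..., 4}, then test f_x and f at those candidates.
  x = -4: f_y(-4, y) = -3*y**2 - 4*y + 33; no integer root y with |y| ≤ 4.
  x = -3: f_y(-3, y) = -3*y**2 - 8*y + 11; vanishes at y ∈ {1}. (-3, 1): f_x = -52 ≠ 0.
  x = -2: f_y(-2, y) = -3*y**2 - 12*y - 7; no integer root y with |y| ≤ 4.
  x = -1: f_y(-1, y) = -3*y**2 - 16*y - 21; vanishes at y ∈ {-3}. (-1, -3): f_x = 0, f = 0 — SINGULAR.
  x = 0: f_y(0, y) = -3*y**2 - 20*y - 31; no integer root y with |y| ≤ 4.
  x = 1: f_y(1, y) = -3*y**2 - 24*y - 37; no integer root y with |y| ≤ 4.
  x = 2: f_y(2, y) = -3*y**2 - 28*y - 39; no integer root y with |y| ≤ 4.
  x = 3: f_y(3, y) = -3*y**2 - 32*y - 37; no integer root y with |y| ≤ 4.
  x = 4: f_y(4, y) = -3*y**2 - 36*y - 31; no integer root y with |y| ≤ 4.
Only singular point on the grid: (-1, -3).
Classify: substitute x = -1 + u, y = -3 + v and expand: f = u**3 + 2*u**2*v - 2*u*v**2 - v**3 + v**2.
No constant or linear terms (consistent with a singular point). Quadratic part: v**2. Cubic part: u**3 + 2*u**2*v - 2*u*v**2 - v**3.
The quadratic part v**2 is a perfect square, so there is a single (double) tangent line v = 0, i.e. y = -3. Restricting the cubic part to that line (v = 0) leaves u**3 ≠ 0, so f is not divisible by v and the branch is v² ≈ -u**3 to lowest order — this is a cusp.
Classification: cusp.


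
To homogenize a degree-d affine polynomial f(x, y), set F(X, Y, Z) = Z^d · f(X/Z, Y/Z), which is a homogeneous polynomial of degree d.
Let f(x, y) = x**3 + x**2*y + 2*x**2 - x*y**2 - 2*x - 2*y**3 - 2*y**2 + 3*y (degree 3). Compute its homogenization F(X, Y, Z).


F(X, Y, Z) = X**3 + X**2*Y + 2*X**2*Z - X*Y**2 - 2*X*Z**2 - 2*Y**3 - 2*Y**2*Z + 3*Y*Z**2

deg(f) = 3.
Substitute x = X/Z, y = Y/Z into f, then multiply by Z^3.
  monomial 1·x^3·y^0 ↦ 1·X^3·Y^0·Z^0.
  monomial 1·x^2·y^1 ↦ 1·X^2·Y^1·Z^0.
  monomial 2·x^2·y^0 ↦ 2·X^2·Y^0·Z^1.
  monomial -1·x^1·y^2 ↦ -1·X^1·Y^2·Z^0.
  monomial -2·x^1·y^0 ↦ -2·X^1·Y^0·Z^2.
  monomial -2·x^0·y^3 ↦ -2·X^0·Y^3·Z^0.
  monomial -2·x^0·y^2 ↦ -2·X^0·Y^2·Z^1.
  monomial 3·x^0·y^1 ↦ 3·X^0·Y^1·Z^2.
Collecting: F(X, Y, Z) = X**3 + X**2*Y + 2*X**2*Z - X*Y**2 - 2*X*Z**2 - 2*Y**3 - 2*Y**2*Z + 3*Y*Z**2.


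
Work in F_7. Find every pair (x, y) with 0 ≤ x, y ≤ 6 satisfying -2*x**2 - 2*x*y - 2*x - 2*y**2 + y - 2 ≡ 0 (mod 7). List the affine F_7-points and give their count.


Affine F_7-points: {(1, 4), (1, 6), (2, 0), (2, 2), (4, 0), (6, 6)}; count = 6.

For each of the 49 pairs (x, y) ∈ F_7², evaluate f(x, y) mod 7. Record the zeros.
  x = 0: [0↦5, 1↦4, 2↦6, 3↦4, 4↦5, 5↦2, 6↦2]  zeros at y ∈ ∅
  x = 1: [0↦1, 1↦5, 2↦5, 3↦1, 4↦0, 5↦2, 6↦0]  zeros at y ∈ {4, 6}
  x = 2: [0↦0, 1↦2, 2↦0, 3↦1, 4↦5, 5↦5, 6↦1]  zeros at y ∈ {0, 2}
  x = 3: [0↦2, 1↦2, 2↦5, 3↦4, 4↦6, 5↦4, 6↦5]  zeros at y ∈ ∅
  x = 4: [0↦0, 1↦5, 2↦6, 3↦3, 4↦3, 5↦6, 6↦5]  zeros at y ∈ {0}
  x = 5: [0↦1, 1↦4, 2↦3, 3↦5, 4↦3, 5↦4, 6↦1]  zeros at y ∈ ∅
  x = 6: [0↦5, 1↦6, 2↦3, 3↦3, 4↦6, 5↦5, 6↦0]  zeros at y ∈ {6}
Collecting zeros: affine points = {(1, 4), (1, 6), (2, 0), (2, 2), (4, 0), (6, 6)}.
Total count |C(F_7)_aff| = 6.


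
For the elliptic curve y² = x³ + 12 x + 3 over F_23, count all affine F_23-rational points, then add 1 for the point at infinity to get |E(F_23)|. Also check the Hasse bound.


Affine points = {(0, 7), (0, 16), (1, 4), (1, 19), (2, 9), (2, 14), (4, 0), (5, 2), (5, 21), (7, 4), (7, 19), (8, 6), (8, 17), (9, 9), (9, 14), (12, 9), (12, 14), (15, 4), (15, 19), (16, 6), (16, 17), (18, 5), (18, 18), (19, 11), (19, 12), (20, 3), (20, 20), (22, 6), (22, 17)}; affine count = 29; |E(F_23)| = 30.

Discriminant check: Δ ∝ 4a³ + 27b² = 4·12³ + 27·3² = 4·1728 + 27·9 ≡ 2 (mod 23). Nonzero ⇒ E is nonsingular.
For each x ∈ F_23, compute rhs = x³ + 12·x + 3 mod 23, then count y ∈ F_23 with y² ≡ rhs.
  x = 0: rhs = 3, matching y values: 7, 16 (2 points).
  x = 1: rhs = 16, matching y values: 4, 19 (2 points).
  x = 2: rhs = 12, matching y values: 9, 14 (2 points).
  x = 3: rhs = 20, matching y values: none (0 points).
  x = 4: rhs = 0, matching y values: 0 (1 points).
  x = 5: rhs = 4, matching y values: 2, 21 (2 points).
  x = 6: rhs = 15, matching y values: none (0 points).
  x = 7: rhs = 16, matching y values: 4, 19 (2 points).
  x = 8: rhs = 13, matching y values: 6, 17 (2 points).
  x = 9: rhs = 12, matching y values: 9, 14 (2 points).
  x = 10: rhs = 19, matching y values: none (0 points).
  x = 11: rhs = 17, matching y values: none (0 points).
  x = 12: rhs = 12, matching y values: 9, 14 (2 points).
  x = 13: rhs = 10, matching y values: none (0 points).
  x = 14: rhs = 17, matching y values: none (0 points).
  x = 15: rhs = 16, matching y values: 4, 19 (2 points).
  x = 16: rhs = 13, matching y values: 6, 17 (2 points).
  x = 17: rhs = 14, matching y values: none (0 points).
  x = 18: rhs = 2, matching y values: 5, 18 (2 points).
  x = 19: rhs = 6, matching y values: 11, 12 (2 points).
  x = 20: rhs = 9, matching y values: 3, 20 (2 points).
  x = 21: rhs = 17, matching y values: none (0 points).
  x = 22: rhs = 13, matching y values: 6, 17 (2 points).
Total affine count: 29.
Full point count |E(F_23)| = 29 + 1 = 30.
Hasse bound: |30 − (23+1)| = |6| = 6 ≤ 2√23 ≈ 9.5917 ✓.


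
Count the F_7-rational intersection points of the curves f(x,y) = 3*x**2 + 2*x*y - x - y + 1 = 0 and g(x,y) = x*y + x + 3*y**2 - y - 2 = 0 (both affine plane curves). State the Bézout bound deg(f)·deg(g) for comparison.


Common zeros: {(0, 1), (5, 3)}; count = 2; Bézout bound = 4.

deg(f) = 2, deg(g) = 2, so Bézout bound = 4.
Scan x ∈ F_7. For each x, list the y ∈ F_7 with f(x, y) ≡ 0 and those with g(x, y) ≡ 0 (mod 7); the common zeros in that column are the intersection.
  x = 0: f ≡ 0 at y ∈ {1}; g ≡ 0 at y ∈ {1, 4}; common: {1}.
  x = 1: f ≡ 0 at y ∈ {4}; g ≡ 0 at y ∈ ∅; common: ∅.
  x = 2: f ≡ 0 at y ∈ {1}; g ≡ 0 at y ∈ {0, 2}; common: ∅.
  x = 3: f ≡ 0 at y ∈ {2}; g ≡ 0 at y ∈ ∅; common: ∅.
  x = 4: f ≡ 0 at y ∈ ∅; g ≡ 0 at y ∈ ∅; common: ∅.
  x = 5: f ≡ 0 at y ∈ {3}; g ≡ 0 at y ∈ {3, 5}; common: {3}.
  x = 6: f ≡ 0 at y ∈ {4}; g ≡ 0 at y ∈ ∅; common: ∅.
Collecting: common zeros = {(0, 1), (5, 3)}, so the count is 2.
Comparison with the Bézout bound: 2 ≤ 4 = deg(f)·deg(g), as expected for curves with no common component (the affine F_7-count falls short of the bound because intersections may lie at infinity, over extension fields, or carry multiplicity).


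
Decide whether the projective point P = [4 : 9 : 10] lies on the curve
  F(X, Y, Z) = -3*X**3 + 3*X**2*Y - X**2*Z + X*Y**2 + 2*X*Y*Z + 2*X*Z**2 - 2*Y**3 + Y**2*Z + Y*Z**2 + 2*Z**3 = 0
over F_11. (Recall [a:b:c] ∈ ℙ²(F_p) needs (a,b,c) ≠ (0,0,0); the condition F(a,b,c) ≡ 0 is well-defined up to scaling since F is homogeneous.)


F(4,9,10) ≡ 7 (mod 11); P is NOT on the curve.

Evaluate F(4, 9, 10) term-by-term (mod 11).
  -3*X**3 ↦ -3·64·1·1 = -192
  3*X**2*Y ↦ 3·16·9·1 = 432
  -X**2*Z ↦ -1·16·1·10 = -160
  X*Y**2 ↦ 1·4·81·1 = 324
  2*X*Y*Z ↦ 2·4·9·10 = 720
  2*X*Z**2 ↦ 2·4·1·100 = 800
  -2*Y**3 ↦ -2·1·729·1 = -1458
  Y**2*Z ↦ 1·1·81·10 = 810
  Y*Z**2 ↦ 1·1·9·100 = 900
  2*Z**3 ↦ 2·1·1·1000 = 2000
Sum: F(4, 9, 10) = (-192) + (432) + (-160) + (324) + (720) + (800) + (-1458) + (810) + (900) + (2000) = 4176.
Reducing mod 11: 4176 ≡ 7 (mod 11).
Since F(a, b, c) ≡ 7 ≠ 0 (mod 11), P does NOT lie on the curve.
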